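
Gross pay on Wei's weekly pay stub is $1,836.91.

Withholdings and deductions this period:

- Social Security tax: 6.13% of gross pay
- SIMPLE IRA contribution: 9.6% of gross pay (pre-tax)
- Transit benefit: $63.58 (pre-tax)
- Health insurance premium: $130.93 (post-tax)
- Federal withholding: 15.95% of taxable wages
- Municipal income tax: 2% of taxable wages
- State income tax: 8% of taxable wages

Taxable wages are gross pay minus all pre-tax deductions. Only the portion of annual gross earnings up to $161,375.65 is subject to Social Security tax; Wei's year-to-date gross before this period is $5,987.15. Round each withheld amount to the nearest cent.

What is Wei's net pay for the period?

Transit benefit: $63.58
SIMPLE IRA contribution: $1,836.91 × 0.096 = $176.34
Pre-tax total = $63.58 + $176.34 = $239.92
Taxable wages = $1,836.91 − $239.92 = $1,596.99
State income tax: $1,596.99 × 0.08 = $127.76
Municipal income tax: $1,596.99 × 0.02 = $31.94
Federal withholding: $1,596.99 × 0.1595 = $254.72
Social Security tax: cap not yet reached, full $1,836.91 is subject → $1,836.91 × 0.0613 = $112.60
Health insurance premium: $130.93
Total deductions = $63.58 + $176.34 + $127.76 + $31.94 + $254.72 + $112.60 + $130.93 = $897.87
Net pay = $1,836.91 − $897.87 = $939.04

$939.04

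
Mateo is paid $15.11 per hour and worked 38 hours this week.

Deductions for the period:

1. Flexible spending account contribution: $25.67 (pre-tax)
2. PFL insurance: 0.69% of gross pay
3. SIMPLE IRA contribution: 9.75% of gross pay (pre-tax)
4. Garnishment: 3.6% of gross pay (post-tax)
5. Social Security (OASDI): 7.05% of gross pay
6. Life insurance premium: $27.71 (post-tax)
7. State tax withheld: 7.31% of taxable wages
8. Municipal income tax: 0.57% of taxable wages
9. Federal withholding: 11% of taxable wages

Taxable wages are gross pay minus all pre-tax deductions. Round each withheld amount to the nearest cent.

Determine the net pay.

Gross pay: 38 × $15.11 = $574.18
Flexible spending account contribution: $25.67
SIMPLE IRA contribution: $574.18 × 0.0975 = $55.98
Pre-tax total = $25.67 + $55.98 = $81.65
Taxable wages = $574.18 − $81.65 = $492.53
State tax withheld: $492.53 × 0.0731 = $36.00
Municipal income tax: $492.53 × 0.0057 = $2.81
Federal withholding: $492.53 × 0.11 = $54.18
PFL insurance: $574.18 × 0.0069 = $3.96
Social Security (OASDI): $574.18 × 0.0705 = $40.48
Garnishment: $574.18 × 0.036 = $20.67
Life insurance premium: $27.71
Total deductions = $25.67 + $55.98 + $36.00 + $2.81 + $54.18 + $3.96 + $40.48 + $20.67 + $27.71 = $267.46
Net pay = $574.18 − $267.46 = $306.72

$306.72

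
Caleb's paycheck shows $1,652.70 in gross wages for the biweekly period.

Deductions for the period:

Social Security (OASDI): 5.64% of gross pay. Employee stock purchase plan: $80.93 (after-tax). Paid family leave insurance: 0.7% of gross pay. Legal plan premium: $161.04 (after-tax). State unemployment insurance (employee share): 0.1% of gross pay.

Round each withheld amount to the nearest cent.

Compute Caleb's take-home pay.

$1,304.30

State unemployment insurance (employee share): $1,652.70 × 0.001 = $1.65
Paid family leave insurance: $1,652.70 × 0.007 = $11.57
Social Security (OASDI): $1,652.70 × 0.0564 = $93.21
Employee stock purchase plan: $80.93
Legal plan premium: $161.04
Total deductions = $1.65 + $11.57 + $93.21 + $80.93 + $161.04 = $348.40
Net pay = $1,652.70 − $348.40 = $1,304.30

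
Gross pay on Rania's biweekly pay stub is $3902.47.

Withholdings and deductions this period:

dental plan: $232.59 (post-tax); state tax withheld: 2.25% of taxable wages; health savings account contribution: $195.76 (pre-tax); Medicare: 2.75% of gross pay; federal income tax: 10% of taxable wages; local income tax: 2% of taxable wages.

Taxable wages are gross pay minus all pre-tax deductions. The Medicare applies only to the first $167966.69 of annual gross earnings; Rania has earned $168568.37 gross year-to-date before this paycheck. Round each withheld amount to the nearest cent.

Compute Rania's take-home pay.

Health savings account contribution: $195.76
Taxable wages = $3902.47 − $195.76 = $3706.71
Local income tax: $3706.71 × 0.02 = $74.13
State tax withheld: $3706.71 × 0.0225 = $83.40
Federal income tax: $3706.71 × 0.1 = $370.67
Medicare: annual cap $167966.69 already reached (YTD $168568.37), so $0.00
Dental plan: $232.59
Total deductions = $195.76 + $74.13 + $83.40 + $370.67 + $0.00 + $232.59 = $956.55
Net pay = $3902.47 − $956.55 = $2945.92

$2945.92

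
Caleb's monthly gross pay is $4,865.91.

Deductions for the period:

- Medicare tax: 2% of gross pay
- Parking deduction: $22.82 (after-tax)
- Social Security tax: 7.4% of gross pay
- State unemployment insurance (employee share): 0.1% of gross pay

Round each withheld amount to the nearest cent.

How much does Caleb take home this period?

Medicare tax: $4,865.91 × 0.02 = $97.32
Social Security tax: $4,865.91 × 0.074 = $360.08
State unemployment insurance (employee share): $4,865.91 × 0.001 = $4.87
Parking deduction: $22.82
Total deductions = $97.32 + $360.08 + $4.87 + $22.82 = $485.09
Net pay = $4,865.91 − $485.09 = $4,380.82

$4,380.82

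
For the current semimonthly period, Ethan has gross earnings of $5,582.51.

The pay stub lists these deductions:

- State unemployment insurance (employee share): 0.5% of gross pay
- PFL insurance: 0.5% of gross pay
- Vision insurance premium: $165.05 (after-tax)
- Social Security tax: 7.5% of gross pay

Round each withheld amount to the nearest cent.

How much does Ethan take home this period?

$4,942.95

PFL insurance: $5,582.51 × 0.005 = $27.91
Social Security tax: $5,582.51 × 0.075 = $418.69
State unemployment insurance (employee share): $5,582.51 × 0.005 = $27.91
Vision insurance premium: $165.05
Total deductions = $27.91 + $418.69 + $27.91 + $165.05 = $639.56
Net pay = $5,582.51 − $639.56 = $4,942.95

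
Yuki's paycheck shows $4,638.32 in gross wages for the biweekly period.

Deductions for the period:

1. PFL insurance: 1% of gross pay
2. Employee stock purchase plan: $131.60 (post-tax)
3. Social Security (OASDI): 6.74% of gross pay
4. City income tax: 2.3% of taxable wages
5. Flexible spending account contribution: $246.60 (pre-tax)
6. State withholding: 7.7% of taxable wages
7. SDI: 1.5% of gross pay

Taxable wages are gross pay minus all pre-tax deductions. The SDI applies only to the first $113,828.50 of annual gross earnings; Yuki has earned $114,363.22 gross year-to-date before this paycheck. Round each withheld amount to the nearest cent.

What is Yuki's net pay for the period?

$3,461.95

Flexible spending account contribution: $246.60
Taxable wages = $4,638.32 − $246.60 = $4,391.72
City income tax: $4,391.72 × 0.023 = $101.01
State withholding: $4,391.72 × 0.077 = $338.16
SDI: annual cap $113,828.50 already reached (YTD $114,363.22), so $0.00
Social Security (OASDI): $4,638.32 × 0.0674 = $312.62
PFL insurance: $4,638.32 × 0.01 = $46.38
Employee stock purchase plan: $131.60
Total deductions = $246.60 + $101.01 + $338.16 + $0.00 + $312.62 + $46.38 + $131.60 = $1,176.37
Net pay = $4,638.32 − $1,176.37 = $3,461.95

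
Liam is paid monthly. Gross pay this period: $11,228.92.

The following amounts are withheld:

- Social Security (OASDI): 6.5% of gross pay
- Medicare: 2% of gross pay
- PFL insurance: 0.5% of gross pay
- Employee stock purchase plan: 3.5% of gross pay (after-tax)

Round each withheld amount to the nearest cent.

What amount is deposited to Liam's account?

$9,825.31

Social Security (OASDI): $11,228.92 × 0.065 = $729.88
PFL insurance: $11,228.92 × 0.005 = $56.14
Medicare: $11,228.92 × 0.02 = $224.58
Employee stock purchase plan: $11,228.92 × 0.035 = $393.01
Total deductions = $729.88 + $56.14 + $224.58 + $393.01 = $1,403.61
Net pay = $11,228.92 − $1,403.61 = $9,825.31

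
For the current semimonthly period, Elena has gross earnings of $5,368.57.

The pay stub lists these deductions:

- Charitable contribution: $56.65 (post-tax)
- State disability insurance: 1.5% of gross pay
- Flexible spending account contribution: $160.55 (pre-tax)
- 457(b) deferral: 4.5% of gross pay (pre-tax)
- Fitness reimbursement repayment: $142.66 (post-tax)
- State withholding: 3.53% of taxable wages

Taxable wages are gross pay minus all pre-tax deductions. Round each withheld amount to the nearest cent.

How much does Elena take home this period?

$4,511.28

457(b) deferral: $5,368.57 × 0.045 = $241.59
Flexible spending account contribution: $160.55
Pre-tax total = $241.59 + $160.55 = $402.14
Taxable wages = $5,368.57 − $402.14 = $4,966.43
State withholding: $4,966.43 × 0.0353 = $175.31
State disability insurance: $5,368.57 × 0.015 = $80.53
Fitness reimbursement repayment: $142.66
Charitable contribution: $56.65
Total deductions = $241.59 + $160.55 + $175.31 + $80.53 + $142.66 + $56.65 = $857.29
Net pay = $5,368.57 − $857.29 = $4,511.28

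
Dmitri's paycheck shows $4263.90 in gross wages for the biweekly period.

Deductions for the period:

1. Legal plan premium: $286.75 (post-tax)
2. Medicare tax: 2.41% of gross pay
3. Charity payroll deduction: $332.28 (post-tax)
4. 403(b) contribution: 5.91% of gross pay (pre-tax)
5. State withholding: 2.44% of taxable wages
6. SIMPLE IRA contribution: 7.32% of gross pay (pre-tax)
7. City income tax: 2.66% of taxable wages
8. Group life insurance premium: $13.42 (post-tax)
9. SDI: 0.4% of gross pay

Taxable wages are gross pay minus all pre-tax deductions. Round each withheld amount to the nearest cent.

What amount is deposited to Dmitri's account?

SIMPLE IRA contribution: $4263.90 × 0.0732 = $312.12
403(b) contribution: $4263.90 × 0.0591 = $252.00
Pre-tax total = $312.12 + $252.00 = $564.12
Taxable wages = $4263.90 − $564.12 = $3699.78
City income tax: $3699.78 × 0.0266 = $98.41
State withholding: $3699.78 × 0.0244 = $90.27
SDI: $4263.90 × 0.004 = $17.06
Medicare tax: $4263.90 × 0.0241 = $102.76
Charity payroll deduction: $332.28
Legal plan premium: $286.75
Group life insurance premium: $13.42
Total deductions = $312.12 + $252.00 + $98.41 + $90.27 + $17.06 + $102.76 + $332.28 + $286.75 + $13.42 = $1505.07
Net pay = $4263.90 − $1505.07 = $2758.83

$2758.83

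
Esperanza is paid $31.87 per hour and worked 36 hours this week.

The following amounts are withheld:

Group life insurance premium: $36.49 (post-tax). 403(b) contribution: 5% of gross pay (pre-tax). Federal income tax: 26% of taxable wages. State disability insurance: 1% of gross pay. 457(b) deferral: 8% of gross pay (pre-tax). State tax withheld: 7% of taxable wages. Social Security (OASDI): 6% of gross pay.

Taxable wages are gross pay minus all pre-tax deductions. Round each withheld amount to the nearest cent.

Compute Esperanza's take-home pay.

$551.97

Gross pay: 36 × $31.87 = $1,147.32
403(b) contribution: $1,147.32 × 0.05 = $57.37
457(b) deferral: $1,147.32 × 0.08 = $91.79
Pre-tax total = $57.37 + $91.79 = $149.16
Taxable wages = $1,147.32 − $149.16 = $998.16
Federal income tax: $998.16 × 0.26 = $259.52
State tax withheld: $998.16 × 0.07 = $69.87
State disability insurance: $1,147.32 × 0.01 = $11.47
Social Security (OASDI): $1,147.32 × 0.06 = $68.84
Group life insurance premium: $36.49
Total deductions = $57.37 + $91.79 + $259.52 + $69.87 + $11.47 + $68.84 + $36.49 = $595.35
Net pay = $1,147.32 − $595.35 = $551.97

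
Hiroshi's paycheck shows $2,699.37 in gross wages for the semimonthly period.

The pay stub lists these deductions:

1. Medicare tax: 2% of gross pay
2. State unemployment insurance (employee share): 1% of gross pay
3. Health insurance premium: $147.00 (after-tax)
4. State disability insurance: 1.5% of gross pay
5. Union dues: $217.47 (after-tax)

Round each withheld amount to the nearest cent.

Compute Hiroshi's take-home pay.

State disability insurance: $2,699.37 × 0.015 = $40.49
Medicare tax: $2,699.37 × 0.02 = $53.99
State unemployment insurance (employee share): $2,699.37 × 0.01 = $26.99
Union dues: $217.47
Health insurance premium: $147.00
Total deductions = $40.49 + $53.99 + $26.99 + $217.47 + $147.00 = $485.94
Net pay = $2,699.37 − $485.94 = $2,213.43

$2,213.43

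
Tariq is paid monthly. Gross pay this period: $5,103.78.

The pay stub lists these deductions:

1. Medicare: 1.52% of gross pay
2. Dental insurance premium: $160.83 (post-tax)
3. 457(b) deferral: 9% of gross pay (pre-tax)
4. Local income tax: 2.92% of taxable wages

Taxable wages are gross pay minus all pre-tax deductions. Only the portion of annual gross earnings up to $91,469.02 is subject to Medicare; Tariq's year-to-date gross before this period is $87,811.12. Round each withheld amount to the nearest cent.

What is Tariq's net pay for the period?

457(b) deferral: $5,103.78 × 0.09 = $459.34
Taxable wages = $5,103.78 − $459.34 = $4,644.44
Local income tax: $4,644.44 × 0.0292 = $135.62
Medicare: only $91,469.02 − $87,811.12 = $3,657.90 of this check is subject → $3,657.90 × 0.0152 = $55.60
Dental insurance premium: $160.83
Total deductions = $459.34 + $135.62 + $55.60 + $160.83 = $811.39
Net pay = $5,103.78 − $811.39 = $4,292.39

$4,292.39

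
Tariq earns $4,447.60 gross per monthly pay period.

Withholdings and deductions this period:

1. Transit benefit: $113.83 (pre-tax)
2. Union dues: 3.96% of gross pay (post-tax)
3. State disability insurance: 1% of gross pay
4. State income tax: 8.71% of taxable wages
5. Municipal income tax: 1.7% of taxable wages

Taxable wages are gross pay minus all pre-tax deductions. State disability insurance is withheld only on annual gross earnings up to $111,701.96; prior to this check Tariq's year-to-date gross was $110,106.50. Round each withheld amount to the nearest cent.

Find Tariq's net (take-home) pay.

Transit benefit: $113.83
Taxable wages = $4,447.60 − $113.83 = $4,333.77
State income tax: $4,333.77 × 0.0871 = $377.47
Municipal income tax: $4,333.77 × 0.017 = $73.67
State disability insurance: only $111,701.96 − $110,106.50 = $1,595.46 of this check is subject → $1,595.46 × 0.01 = $15.95
Union dues: $4,447.60 × 0.0396 = $176.12
Total deductions = $113.83 + $377.47 + $73.67 + $15.95 + $176.12 = $757.04
Net pay = $4,447.60 − $757.04 = $3,690.56

$3,690.56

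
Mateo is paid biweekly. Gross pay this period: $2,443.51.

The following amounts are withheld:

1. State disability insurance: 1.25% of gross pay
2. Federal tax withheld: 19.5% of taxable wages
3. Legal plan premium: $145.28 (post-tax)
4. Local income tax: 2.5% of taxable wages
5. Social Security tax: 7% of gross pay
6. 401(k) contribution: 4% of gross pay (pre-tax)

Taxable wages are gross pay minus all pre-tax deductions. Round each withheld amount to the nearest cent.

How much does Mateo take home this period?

401(k) contribution: $2,443.51 × 0.04 = $97.74
Taxable wages = $2,443.51 − $97.74 = $2,345.77
Local income tax: $2,345.77 × 0.025 = $58.64
Federal tax withheld: $2,345.77 × 0.195 = $457.43
State disability insurance: $2,443.51 × 0.0125 = $30.54
Social Security tax: $2,443.51 × 0.07 = $171.05
Legal plan premium: $145.28
Total deductions = $97.74 + $58.64 + $457.43 + $30.54 + $171.05 + $145.28 = $960.68
Net pay = $2,443.51 − $960.68 = $1,482.83

$1,482.83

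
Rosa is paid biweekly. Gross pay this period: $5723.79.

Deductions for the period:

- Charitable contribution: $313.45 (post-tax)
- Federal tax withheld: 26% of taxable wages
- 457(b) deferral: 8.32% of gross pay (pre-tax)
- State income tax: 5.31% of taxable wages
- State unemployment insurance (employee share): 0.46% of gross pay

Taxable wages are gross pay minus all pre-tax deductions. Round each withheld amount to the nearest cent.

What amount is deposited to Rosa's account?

$3264.77

457(b) deferral: $5723.79 × 0.0832 = $476.22
Taxable wages = $5723.79 − $476.22 = $5247.57
Federal tax withheld: $5247.57 × 0.26 = $1364.37
State income tax: $5247.57 × 0.0531 = $278.65
State unemployment insurance (employee share): $5723.79 × 0.0046 = $26.33
Charitable contribution: $313.45
Total deductions = $476.22 + $1364.37 + $278.65 + $26.33 + $313.45 = $2459.02
Net pay = $5723.79 − $2459.02 = $3264.77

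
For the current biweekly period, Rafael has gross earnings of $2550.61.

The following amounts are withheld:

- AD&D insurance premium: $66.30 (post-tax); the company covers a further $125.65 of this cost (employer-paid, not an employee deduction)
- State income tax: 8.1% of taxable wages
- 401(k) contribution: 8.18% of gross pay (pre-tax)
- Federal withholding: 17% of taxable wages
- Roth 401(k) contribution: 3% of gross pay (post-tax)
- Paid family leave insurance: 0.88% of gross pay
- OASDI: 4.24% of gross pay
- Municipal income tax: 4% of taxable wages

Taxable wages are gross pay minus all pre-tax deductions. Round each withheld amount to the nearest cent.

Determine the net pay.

$1387.04

401(k) contribution: $2550.61 × 0.0818 = $208.64
Taxable wages = $2550.61 − $208.64 = $2341.97
Federal withholding: $2341.97 × 0.17 = $398.13
State income tax: $2341.97 × 0.081 = $189.70
Municipal income tax: $2341.97 × 0.04 = $93.68
Paid family leave insurance: $2550.61 × 0.0088 = $22.45
OASDI: $2550.61 × 0.0424 = $108.15
AD&D insurance premium: $66.30
Roth 401(k) contribution: $2550.61 × 0.03 = $76.52
(Employer's $125.65 toward AD&D insurance premium is not withheld from the employee.)
Total deductions = $208.64 + $398.13 + $189.70 + $93.68 + $22.45 + $108.15 + $66.30 + $76.52 = $1163.57
Net pay = $2550.61 − $1163.57 = $1387.04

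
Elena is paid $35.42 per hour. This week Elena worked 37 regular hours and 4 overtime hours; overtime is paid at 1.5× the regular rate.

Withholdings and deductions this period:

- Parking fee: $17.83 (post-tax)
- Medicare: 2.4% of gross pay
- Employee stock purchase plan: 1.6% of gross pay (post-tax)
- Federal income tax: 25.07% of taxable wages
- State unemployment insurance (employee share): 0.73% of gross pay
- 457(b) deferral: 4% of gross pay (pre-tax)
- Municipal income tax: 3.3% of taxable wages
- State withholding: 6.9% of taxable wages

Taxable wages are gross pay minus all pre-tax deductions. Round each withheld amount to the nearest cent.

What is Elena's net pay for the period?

Regular pay: 37 × $35.42 = $1,310.54
Overtime pay: 4 × $35.42 × 1.5 = $212.52
Gross pay = $1,310.54 + $212.52 = $1,523.06
457(b) deferral: $1,523.06 × 0.04 = $60.92
Taxable wages = $1,523.06 − $60.92 = $1,462.14
Municipal income tax: $1,462.14 × 0.033 = $48.25
State withholding: $1,462.14 × 0.069 = $100.89
Federal income tax: $1,462.14 × 0.2507 = $366.56
State unemployment insurance (employee share): $1,523.06 × 0.0073 = $11.12
Medicare: $1,523.06 × 0.024 = $36.55
Employee stock purchase plan: $1,523.06 × 0.016 = $24.37
Parking fee: $17.83
Total deductions = $60.92 + $48.25 + $100.89 + $366.56 + $11.12 + $36.55 + $24.37 + $17.83 = $666.49
Net pay = $1,523.06 − $666.49 = $856.57

$856.57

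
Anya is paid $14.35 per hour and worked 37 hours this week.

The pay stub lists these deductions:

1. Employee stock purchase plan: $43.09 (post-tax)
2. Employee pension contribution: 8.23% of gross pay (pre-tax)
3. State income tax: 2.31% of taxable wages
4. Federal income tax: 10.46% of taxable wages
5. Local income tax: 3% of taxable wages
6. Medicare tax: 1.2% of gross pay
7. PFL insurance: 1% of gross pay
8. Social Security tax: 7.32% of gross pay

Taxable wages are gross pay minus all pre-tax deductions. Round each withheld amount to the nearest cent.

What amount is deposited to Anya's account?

$316.76

Gross pay: 37 × $14.35 = $530.95
Employee pension contribution: $530.95 × 0.0823 = $43.70
Taxable wages = $530.95 − $43.70 = $487.25
Federal income tax: $487.25 × 0.1046 = $50.97
Local income tax: $487.25 × 0.03 = $14.62
State income tax: $487.25 × 0.0231 = $11.26
Social Security tax: $530.95 × 0.0732 = $38.87
PFL insurance: $530.95 × 0.01 = $5.31
Medicare tax: $530.95 × 0.012 = $6.37
Employee stock purchase plan: $43.09
Total deductions = $43.70 + $50.97 + $14.62 + $11.26 + $38.87 + $5.31 + $6.37 + $43.09 = $214.19
Net pay = $530.95 − $214.19 = $316.76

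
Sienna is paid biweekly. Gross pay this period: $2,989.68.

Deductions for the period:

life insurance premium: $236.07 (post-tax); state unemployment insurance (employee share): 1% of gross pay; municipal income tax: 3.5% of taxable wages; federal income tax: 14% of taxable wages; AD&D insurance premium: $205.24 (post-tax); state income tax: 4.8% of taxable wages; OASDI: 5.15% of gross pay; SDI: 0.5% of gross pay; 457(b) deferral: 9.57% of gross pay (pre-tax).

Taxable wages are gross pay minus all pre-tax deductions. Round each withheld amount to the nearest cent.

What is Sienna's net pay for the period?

457(b) deferral: $2,989.68 × 0.0957 = $286.11
Taxable wages = $2,989.68 − $286.11 = $2,703.57
Municipal income tax: $2,703.57 × 0.035 = $94.62
Federal income tax: $2,703.57 × 0.14 = $378.50
State income tax: $2,703.57 × 0.048 = $129.77
OASDI: $2,989.68 × 0.0515 = $153.97
State unemployment insurance (employee share): $2,989.68 × 0.01 = $29.90
SDI: $2,989.68 × 0.005 = $14.95
Life insurance premium: $236.07
AD&D insurance premium: $205.24
Total deductions = $286.11 + $94.62 + $378.50 + $129.77 + $153.97 + $29.90 + $14.95 + $236.07 + $205.24 = $1,529.13
Net pay = $2,989.68 − $1,529.13 = $1,460.55

$1,460.55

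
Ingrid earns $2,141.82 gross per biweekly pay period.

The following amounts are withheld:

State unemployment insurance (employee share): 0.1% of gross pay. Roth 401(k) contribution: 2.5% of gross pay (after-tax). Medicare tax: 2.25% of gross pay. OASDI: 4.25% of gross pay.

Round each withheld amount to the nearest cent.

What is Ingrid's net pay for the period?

$1,946.91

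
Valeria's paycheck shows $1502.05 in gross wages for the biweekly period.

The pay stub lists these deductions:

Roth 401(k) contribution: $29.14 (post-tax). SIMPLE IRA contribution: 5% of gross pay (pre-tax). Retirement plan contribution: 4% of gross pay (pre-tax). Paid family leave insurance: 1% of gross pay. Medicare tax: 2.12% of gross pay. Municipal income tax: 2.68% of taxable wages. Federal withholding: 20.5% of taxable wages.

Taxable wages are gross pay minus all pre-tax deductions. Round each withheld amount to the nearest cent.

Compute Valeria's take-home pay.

$974.03

Retirement plan contribution: $1502.05 × 0.04 = $60.08
SIMPLE IRA contribution: $1502.05 × 0.05 = $75.10
Pre-tax total = $60.08 + $75.10 = $135.18
Taxable wages = $1502.05 − $135.18 = $1366.87
Municipal income tax: $1366.87 × 0.0268 = $36.63
Federal withholding: $1366.87 × 0.205 = $280.21
Paid family leave insurance: $1502.05 × 0.01 = $15.02
Medicare tax: $1502.05 × 0.0212 = $31.84
Roth 401(k) contribution: $29.14
Total deductions = $60.08 + $75.10 + $36.63 + $280.21 + $15.02 + $31.84 + $29.14 = $528.02
Net pay = $1502.05 − $528.02 = $974.03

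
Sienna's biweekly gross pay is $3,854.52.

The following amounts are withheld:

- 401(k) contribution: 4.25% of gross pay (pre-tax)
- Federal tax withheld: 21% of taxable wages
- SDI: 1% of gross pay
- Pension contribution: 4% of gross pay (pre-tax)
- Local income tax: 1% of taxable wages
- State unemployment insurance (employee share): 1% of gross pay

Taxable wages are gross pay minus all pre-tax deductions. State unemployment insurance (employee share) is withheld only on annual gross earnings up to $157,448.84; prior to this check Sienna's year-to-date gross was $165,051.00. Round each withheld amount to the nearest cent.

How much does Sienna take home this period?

Pension contribution: $3,854.52 × 0.04 = $154.18
401(k) contribution: $3,854.52 × 0.0425 = $163.82
Pre-tax total = $154.18 + $163.82 = $318.00
Taxable wages = $3,854.52 − $318.00 = $3,536.52
Federal tax withheld: $3,536.52 × 0.21 = $742.67
Local income tax: $3,536.52 × 0.01 = $35.37
State unemployment insurance (employee share): annual cap $157,448.84 already reached (YTD $165,051.00), so $0.00
SDI: $3,854.52 × 0.01 = $38.55
Total deductions = $154.18 + $163.82 + $742.67 + $35.37 + $0.00 + $38.55 = $1,134.59
Net pay = $3,854.52 − $1,134.59 = $2,719.93

$2,719.93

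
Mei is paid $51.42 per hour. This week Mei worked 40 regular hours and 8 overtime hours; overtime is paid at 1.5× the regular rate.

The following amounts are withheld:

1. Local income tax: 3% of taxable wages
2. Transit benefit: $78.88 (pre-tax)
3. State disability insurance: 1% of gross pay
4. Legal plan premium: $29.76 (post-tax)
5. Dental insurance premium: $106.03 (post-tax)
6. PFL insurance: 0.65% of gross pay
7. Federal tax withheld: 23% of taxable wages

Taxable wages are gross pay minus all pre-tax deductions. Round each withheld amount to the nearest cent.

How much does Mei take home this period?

Regular pay: 40 × $51.42 = $2,056.80
Overtime pay: 8 × $51.42 × 1.5 = $617.04
Gross pay = $2,056.80 + $617.04 = $2,673.84
Transit benefit: $78.88
Taxable wages = $2,673.84 − $78.88 = $2,594.96
Local income tax: $2,594.96 × 0.03 = $77.85
Federal tax withheld: $2,594.96 × 0.23 = $596.84
PFL insurance: $2,673.84 × 0.0065 = $17.38
State disability insurance: $2,673.84 × 0.01 = $26.74
Dental insurance premium: $106.03
Legal plan premium: $29.76
Total deductions = $78.88 + $77.85 + $596.84 + $17.38 + $26.74 + $106.03 + $29.76 = $933.48
Net pay = $2,673.84 − $933.48 = $1,740.36

$1,740.36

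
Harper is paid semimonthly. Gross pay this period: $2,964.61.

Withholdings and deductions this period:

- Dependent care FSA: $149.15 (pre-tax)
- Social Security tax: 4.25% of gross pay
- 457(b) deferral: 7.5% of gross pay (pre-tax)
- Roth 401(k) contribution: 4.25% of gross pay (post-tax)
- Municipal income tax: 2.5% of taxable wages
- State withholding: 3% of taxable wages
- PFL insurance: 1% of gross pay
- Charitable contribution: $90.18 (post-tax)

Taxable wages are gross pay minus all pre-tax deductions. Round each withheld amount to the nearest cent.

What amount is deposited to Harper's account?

457(b) deferral: $2,964.61 × 0.075 = $222.35
Dependent care FSA: $149.15
Pre-tax total = $222.35 + $149.15 = $371.50
Taxable wages = $2,964.61 − $371.50 = $2,593.11
Municipal income tax: $2,593.11 × 0.025 = $64.83
State withholding: $2,593.11 × 0.03 = $77.79
Social Security tax: $2,964.61 × 0.0425 = $126.00
PFL insurance: $2,964.61 × 0.01 = $29.65
Roth 401(k) contribution: $2,964.61 × 0.0425 = $126.00
Charitable contribution: $90.18
Total deductions = $222.35 + $149.15 + $64.83 + $77.79 + $126.00 + $29.65 + $126.00 + $90.18 = $885.95
Net pay = $2,964.61 − $885.95 = $2,078.66

$2,078.66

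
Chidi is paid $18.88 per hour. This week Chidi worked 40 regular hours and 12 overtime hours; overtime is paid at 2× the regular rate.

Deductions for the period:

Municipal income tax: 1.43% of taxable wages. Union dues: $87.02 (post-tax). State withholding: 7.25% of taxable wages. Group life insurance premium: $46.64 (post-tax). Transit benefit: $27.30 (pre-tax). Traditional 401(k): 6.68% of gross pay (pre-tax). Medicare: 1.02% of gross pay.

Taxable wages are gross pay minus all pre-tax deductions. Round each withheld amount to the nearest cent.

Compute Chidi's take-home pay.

$858.82

Regular pay: 40 × $18.88 = $755.20
Overtime pay: 12 × $18.88 × 2 = $453.12
Gross pay = $755.20 + $453.12 = $1,208.32
Traditional 401(k): $1,208.32 × 0.0668 = $80.72
Transit benefit: $27.30
Pre-tax total = $80.72 + $27.30 = $108.02
Taxable wages = $1,208.32 − $108.02 = $1,100.30
State withholding: $1,100.30 × 0.0725 = $79.77
Municipal income tax: $1,100.30 × 0.0143 = $15.73
Medicare: $1,208.32 × 0.0102 = $12.32
Union dues: $87.02
Group life insurance premium: $46.64
Total deductions = $80.72 + $27.30 + $79.77 + $15.73 + $12.32 + $87.02 + $46.64 = $349.50
Net pay = $1,208.32 − $349.50 = $858.82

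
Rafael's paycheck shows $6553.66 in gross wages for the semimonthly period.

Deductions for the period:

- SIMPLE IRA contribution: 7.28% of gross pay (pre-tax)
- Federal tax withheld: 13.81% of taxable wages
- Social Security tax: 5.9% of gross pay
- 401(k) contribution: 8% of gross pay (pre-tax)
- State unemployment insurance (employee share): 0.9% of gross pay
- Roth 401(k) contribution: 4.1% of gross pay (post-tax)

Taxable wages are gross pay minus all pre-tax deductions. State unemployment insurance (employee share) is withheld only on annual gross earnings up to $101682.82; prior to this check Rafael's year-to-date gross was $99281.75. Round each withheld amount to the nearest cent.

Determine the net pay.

401(k) contribution: $6553.66 × 0.08 = $524.29
SIMPLE IRA contribution: $6553.66 × 0.0728 = $477.11
Pre-tax total = $524.29 + $477.11 = $1001.40
Taxable wages = $6553.66 − $1001.40 = $5552.26
Federal tax withheld: $5552.26 × 0.1381 = $766.77
Social Security tax: $6553.66 × 0.059 = $386.67
State unemployment insurance (employee share): only $101682.82 − $99281.75 = $2401.07 of this check is subject → $2401.07 × 0.009 = $21.61
Roth 401(k) contribution: $6553.66 × 0.041 = $268.70
Total deductions = $524.29 + $477.11 + $766.77 + $386.67 + $21.61 + $268.70 = $2445.15
Net pay = $6553.66 − $2445.15 = $4108.51

$4108.51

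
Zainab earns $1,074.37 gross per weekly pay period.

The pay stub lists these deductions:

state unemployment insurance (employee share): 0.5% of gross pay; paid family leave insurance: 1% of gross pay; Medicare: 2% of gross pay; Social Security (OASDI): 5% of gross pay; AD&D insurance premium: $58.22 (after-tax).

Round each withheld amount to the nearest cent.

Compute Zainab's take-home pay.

Social Security (OASDI): $1,074.37 × 0.05 = $53.72
Paid family leave insurance: $1,074.37 × 0.01 = $10.74
State unemployment insurance (employee share): $1,074.37 × 0.005 = $5.37
Medicare: $1,074.37 × 0.02 = $21.49
AD&D insurance premium: $58.22
Total deductions = $53.72 + $10.74 + $5.37 + $21.49 + $58.22 = $149.54
Net pay = $1,074.37 − $149.54 = $924.83

$924.83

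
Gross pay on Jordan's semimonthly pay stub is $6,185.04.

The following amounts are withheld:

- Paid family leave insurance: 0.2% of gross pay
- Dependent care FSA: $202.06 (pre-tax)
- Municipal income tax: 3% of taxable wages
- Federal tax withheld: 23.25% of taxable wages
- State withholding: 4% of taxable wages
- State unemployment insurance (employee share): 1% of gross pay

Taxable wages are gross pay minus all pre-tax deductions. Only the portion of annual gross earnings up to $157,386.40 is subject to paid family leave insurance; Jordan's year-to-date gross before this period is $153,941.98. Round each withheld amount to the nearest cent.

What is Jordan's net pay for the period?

$4,104.39

Dependent care FSA: $202.06
Taxable wages = $6,185.04 − $202.06 = $5,982.98
Municipal income tax: $5,982.98 × 0.03 = $179.49
State withholding: $5,982.98 × 0.04 = $239.32
Federal tax withheld: $5,982.98 × 0.2325 = $1,391.04
State unemployment insurance (employee share): $6,185.04 × 0.01 = $61.85
Paid family leave insurance: only $157,386.40 − $153,941.98 = $3,444.42 of this check is subject → $3,444.42 × 0.002 = $6.89
Total deductions = $202.06 + $179.49 + $239.32 + $1,391.04 + $61.85 + $6.89 = $2,080.65
Net pay = $6,185.04 − $2,080.65 = $4,104.39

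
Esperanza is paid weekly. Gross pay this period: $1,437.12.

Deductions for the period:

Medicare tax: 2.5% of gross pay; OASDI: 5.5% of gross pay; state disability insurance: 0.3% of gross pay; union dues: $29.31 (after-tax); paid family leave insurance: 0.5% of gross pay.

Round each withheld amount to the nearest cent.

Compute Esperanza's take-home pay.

$1,281.34

OASDI: $1,437.12 × 0.055 = $79.04
State disability insurance: $1,437.12 × 0.003 = $4.31
Medicare tax: $1,437.12 × 0.025 = $35.93
Paid family leave insurance: $1,437.12 × 0.005 = $7.19
Union dues: $29.31
Total deductions = $79.04 + $4.31 + $35.93 + $7.19 + $29.31 = $155.78
Net pay = $1,437.12 − $155.78 = $1,281.34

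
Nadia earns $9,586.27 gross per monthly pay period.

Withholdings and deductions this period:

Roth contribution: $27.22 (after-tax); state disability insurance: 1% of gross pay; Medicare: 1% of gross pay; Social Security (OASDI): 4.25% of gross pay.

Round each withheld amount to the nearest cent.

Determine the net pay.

Medicare: $9,586.27 × 0.01 = $95.86
State disability insurance: $9,586.27 × 0.01 = $95.86
Social Security (OASDI): $9,586.27 × 0.0425 = $407.42
Roth contribution: $27.22
Total deductions = $95.86 + $95.86 + $407.42 + $27.22 = $626.36
Net pay = $9,586.27 − $626.36 = $8,959.91

$8,959.91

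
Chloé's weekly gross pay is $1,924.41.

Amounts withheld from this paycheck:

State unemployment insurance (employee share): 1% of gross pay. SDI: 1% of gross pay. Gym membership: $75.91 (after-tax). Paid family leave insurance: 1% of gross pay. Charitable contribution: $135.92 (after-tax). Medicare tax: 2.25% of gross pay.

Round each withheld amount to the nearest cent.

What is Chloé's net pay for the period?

$1,611.56

Medicare tax: $1,924.41 × 0.0225 = $43.30
SDI: $1,924.41 × 0.01 = $19.24
Paid family leave insurance: $1,924.41 × 0.01 = $19.24
State unemployment insurance (employee share): $1,924.41 × 0.01 = $19.24
Charitable contribution: $135.92
Gym membership: $75.91
Total deductions = $43.30 + $19.24 + $19.24 + $19.24 + $135.92 + $75.91 = $312.85
Net pay = $1,924.41 − $312.85 = $1,611.56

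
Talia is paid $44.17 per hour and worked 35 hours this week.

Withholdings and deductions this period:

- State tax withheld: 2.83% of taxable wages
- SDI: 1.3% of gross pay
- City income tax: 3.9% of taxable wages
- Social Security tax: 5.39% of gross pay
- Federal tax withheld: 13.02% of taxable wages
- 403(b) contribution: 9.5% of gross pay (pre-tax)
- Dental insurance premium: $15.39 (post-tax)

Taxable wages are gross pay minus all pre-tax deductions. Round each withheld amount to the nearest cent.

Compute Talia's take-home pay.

Gross pay: 35 × $44.17 = $1,545.95
403(b) contribution: $1,545.95 × 0.095 = $146.87
Taxable wages = $1,545.95 − $146.87 = $1,399.08
City income tax: $1,399.08 × 0.039 = $54.56
Federal tax withheld: $1,399.08 × 0.1302 = $182.16
State tax withheld: $1,399.08 × 0.0283 = $39.59
SDI: $1,545.95 × 0.013 = $20.10
Social Security tax: $1,545.95 × 0.0539 = $83.33
Dental insurance premium: $15.39
Total deductions = $146.87 + $54.56 + $182.16 + $39.59 + $20.10 + $83.33 + $15.39 = $542.00
Net pay = $1,545.95 − $542.00 = $1,003.95

$1,003.95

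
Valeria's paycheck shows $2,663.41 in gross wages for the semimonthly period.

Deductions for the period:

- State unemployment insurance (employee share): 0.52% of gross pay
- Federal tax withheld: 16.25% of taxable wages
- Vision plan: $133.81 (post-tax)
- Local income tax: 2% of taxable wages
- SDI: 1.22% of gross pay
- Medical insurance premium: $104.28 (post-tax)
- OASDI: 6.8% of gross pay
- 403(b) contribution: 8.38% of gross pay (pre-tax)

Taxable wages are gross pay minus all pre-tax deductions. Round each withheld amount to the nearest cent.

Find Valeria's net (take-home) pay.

$1,529.34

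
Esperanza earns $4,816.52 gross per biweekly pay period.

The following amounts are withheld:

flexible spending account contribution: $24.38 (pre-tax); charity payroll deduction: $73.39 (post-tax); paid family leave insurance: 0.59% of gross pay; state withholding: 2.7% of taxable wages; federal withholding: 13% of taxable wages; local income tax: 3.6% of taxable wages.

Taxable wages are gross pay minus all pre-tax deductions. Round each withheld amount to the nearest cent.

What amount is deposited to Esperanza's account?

$3,765.44

Flexible spending account contribution: $24.38
Taxable wages = $4,816.52 − $24.38 = $4,792.14
Local income tax: $4,792.14 × 0.036 = $172.52
State withholding: $4,792.14 × 0.027 = $129.39
Federal withholding: $4,792.14 × 0.13 = $622.98
Paid family leave insurance: $4,816.52 × 0.0059 = $28.42
Charity payroll deduction: $73.39
Total deductions = $24.38 + $172.52 + $129.39 + $622.98 + $28.42 + $73.39 = $1,051.08
Net pay = $4,816.52 − $1,051.08 = $3,765.44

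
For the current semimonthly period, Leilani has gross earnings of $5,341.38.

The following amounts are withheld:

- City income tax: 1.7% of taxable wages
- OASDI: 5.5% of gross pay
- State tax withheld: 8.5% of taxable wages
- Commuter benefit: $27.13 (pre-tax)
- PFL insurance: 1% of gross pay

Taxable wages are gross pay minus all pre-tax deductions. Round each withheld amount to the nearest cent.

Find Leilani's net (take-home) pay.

Commuter benefit: $27.13
Taxable wages = $5,341.38 − $27.13 = $5,314.25
State tax withheld: $5,314.25 × 0.085 = $451.71
City income tax: $5,314.25 × 0.017 = $90.34
PFL insurance: $5,341.38 × 0.01 = $53.41
OASDI: $5,341.38 × 0.055 = $293.78
Total deductions = $27.13 + $451.71 + $90.34 + $53.41 + $293.78 = $916.37
Net pay = $5,341.38 − $916.37 = $4,425.01

$4,425.01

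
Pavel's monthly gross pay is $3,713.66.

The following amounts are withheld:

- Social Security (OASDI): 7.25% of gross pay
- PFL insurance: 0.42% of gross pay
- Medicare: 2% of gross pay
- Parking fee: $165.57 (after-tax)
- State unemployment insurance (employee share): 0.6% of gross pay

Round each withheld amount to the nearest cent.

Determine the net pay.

Social Security (OASDI): $3,713.66 × 0.0725 = $269.24
State unemployment insurance (employee share): $3,713.66 × 0.006 = $22.28
PFL insurance: $3,713.66 × 0.0042 = $15.60
Medicare: $3,713.66 × 0.02 = $74.27
Parking fee: $165.57
Total deductions = $269.24 + $22.28 + $15.60 + $74.27 + $165.57 = $546.96
Net pay = $3,713.66 − $546.96 = $3,166.70

$3,166.70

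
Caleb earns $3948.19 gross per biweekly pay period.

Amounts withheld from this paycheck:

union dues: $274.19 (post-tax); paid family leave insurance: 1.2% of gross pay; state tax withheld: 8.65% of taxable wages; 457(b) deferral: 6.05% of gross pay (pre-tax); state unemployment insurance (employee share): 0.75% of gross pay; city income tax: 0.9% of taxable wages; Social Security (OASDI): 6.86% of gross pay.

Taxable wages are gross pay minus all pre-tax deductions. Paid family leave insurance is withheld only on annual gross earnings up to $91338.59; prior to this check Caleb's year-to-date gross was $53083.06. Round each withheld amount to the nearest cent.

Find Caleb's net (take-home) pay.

457(b) deferral: $3948.19 × 0.0605 = $238.87
Taxable wages = $3948.19 − $238.87 = $3709.32
State tax withheld: $3709.32 × 0.0865 = $320.86
City income tax: $3709.32 × 0.009 = $33.38
Social Security (OASDI): $3948.19 × 0.0686 = $270.85
Paid family leave insurance: cap not yet reached, full $3948.19 is subject → $3948.19 × 0.012 = $47.38
State unemployment insurance (employee share): $3948.19 × 0.0075 = $29.61
Union dues: $274.19
Total deductions = $238.87 + $320.86 + $33.38 + $270.85 + $47.38 + $29.61 + $274.19 = $1215.14
Net pay = $3948.19 − $1215.14 = $2733.05

$2733.05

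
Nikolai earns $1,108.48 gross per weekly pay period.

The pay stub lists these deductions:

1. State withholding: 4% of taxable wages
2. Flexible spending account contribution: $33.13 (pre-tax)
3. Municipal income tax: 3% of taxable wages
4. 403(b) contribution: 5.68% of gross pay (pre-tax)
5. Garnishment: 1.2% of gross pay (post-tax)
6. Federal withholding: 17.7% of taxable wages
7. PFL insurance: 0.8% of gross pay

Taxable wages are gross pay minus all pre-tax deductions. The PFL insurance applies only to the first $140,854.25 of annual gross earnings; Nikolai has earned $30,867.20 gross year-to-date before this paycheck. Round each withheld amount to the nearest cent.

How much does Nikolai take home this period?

403(b) contribution: $1,108.48 × 0.0568 = $62.96
Flexible spending account contribution: $33.13
Pre-tax total = $62.96 + $33.13 = $96.09
Taxable wages = $1,108.48 − $96.09 = $1,012.39
State withholding: $1,012.39 × 0.04 = $40.50
Municipal income tax: $1,012.39 × 0.03 = $30.37
Federal withholding: $1,012.39 × 0.177 = $179.19
PFL insurance: cap not yet reached, full $1,108.48 is subject → $1,108.48 × 0.008 = $8.87
Garnishment: $1,108.48 × 0.012 = $13.30
Total deductions = $62.96 + $33.13 + $40.50 + $30.37 + $179.19 + $8.87 + $13.30 = $368.32
Net pay = $1,108.48 − $368.32 = $740.16

$740.16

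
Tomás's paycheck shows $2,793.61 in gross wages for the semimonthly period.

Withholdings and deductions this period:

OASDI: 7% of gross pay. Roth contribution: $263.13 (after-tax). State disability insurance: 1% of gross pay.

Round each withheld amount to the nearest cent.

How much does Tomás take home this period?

$2,306.99

OASDI: $2,793.61 × 0.07 = $195.55
State disability insurance: $2,793.61 × 0.01 = $27.94
Roth contribution: $263.13
Total deductions = $195.55 + $27.94 + $263.13 = $486.62
Net pay = $2,793.61 − $486.62 = $2,306.99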